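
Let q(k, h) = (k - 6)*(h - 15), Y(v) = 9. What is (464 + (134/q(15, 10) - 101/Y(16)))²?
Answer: 5058001/25 ≈ 2.0232e+5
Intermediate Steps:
q(k, h) = (-15 + h)*(-6 + k) (q(k, h) = (-6 + k)*(-15 + h) = (-15 + h)*(-6 + k))
(464 + (134/q(15, 10) - 101/Y(16)))² = (464 + (134/(90 - 15*15 - 6*10 + 10*15) - 101/9))² = (464 + (134/(90 - 225 - 60 + 150) - 101*⅑))² = (464 + (134/(-45) - 101/9))² = (464 + (134*(-1/45) - 101/9))² = (464 + (-134/45 - 101/9))² = (464 - 71/5)² = (2249/5)² = 5058001/25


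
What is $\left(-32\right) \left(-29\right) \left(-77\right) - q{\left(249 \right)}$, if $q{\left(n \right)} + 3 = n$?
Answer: $-71702$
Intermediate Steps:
$q{\left(n \right)} = -3 + n$
$\left(-32\right) \left(-29\right) \left(-77\right) - q{\left(249 \right)} = \left(-32\right) \left(-29\right) \left(-77\right) - \left(-3 + 249\right) = 928 \left(-77\right) - 246 = -71456 - 246 = -71702$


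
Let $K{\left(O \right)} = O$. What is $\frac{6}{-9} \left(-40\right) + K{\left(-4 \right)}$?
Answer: $\frac{68}{3} \approx 22.667$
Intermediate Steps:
$\frac{6}{-9} \left(-40\right) + K{\left(-4 \right)} = \frac{6}{-9} \left(-40\right) - 4 = 6 \left(- \frac{1}{9}\right) \left(-40\right) - 4 = \left(- \frac{2}{3}\right) \left(-40\right) - 4 = \frac{80}{3} - 4 = \frac{68}{3}$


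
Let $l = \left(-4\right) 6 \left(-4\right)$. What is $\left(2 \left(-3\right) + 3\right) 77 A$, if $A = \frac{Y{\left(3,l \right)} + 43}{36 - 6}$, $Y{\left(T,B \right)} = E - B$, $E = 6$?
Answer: $\frac{3619}{10} \approx 361.9$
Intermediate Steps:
$l = 96$ ($l = \left(-24\right) \left(-4\right) = 96$)
$Y{\left(T,B \right)} = 6 - B$
$A = - \frac{47}{30}$ ($A = \frac{\left(6 - 96\right) + 43}{36 - 6} = \frac{\left(6 - 96\right) + 43}{30} = \left(-90 + 43\right) \frac{1}{30} = \left(-47\right) \frac{1}{30} = - \frac{47}{30} \approx -1.5667$)
$\left(2 \left(-3\right) + 3\right) 77 A = \left(2 \left(-3\right) + 3\right) 77 \left(- \frac{47}{30}\right) = \left(-6 + 3\right) 77 \left(- \frac{47}{30}\right) = \left(-3\right) 77 \left(- \frac{47}{30}\right) = \left(-231\right) \left(- \frac{47}{30}\right) = \frac{3619}{10}$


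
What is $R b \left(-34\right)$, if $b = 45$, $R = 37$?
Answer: $-56610$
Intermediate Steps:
$R b \left(-34\right) = 37 \cdot 45 \left(-34\right) = 1665 \left(-34\right) = -56610$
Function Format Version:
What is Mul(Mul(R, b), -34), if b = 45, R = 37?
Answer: -56610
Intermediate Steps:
Mul(Mul(R, b), -34) = Mul(Mul(37, 45), -34) = Mul(1665, -34) = -56610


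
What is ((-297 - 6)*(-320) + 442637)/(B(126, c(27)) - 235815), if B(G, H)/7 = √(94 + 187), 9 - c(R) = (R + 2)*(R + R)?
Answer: -127245066555/55608700456 - 3777179*√281/55608700456 ≈ -2.2894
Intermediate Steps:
c(R) = 9 - 2*R*(2 + R) (c(R) = 9 - (R + 2)*(R + R) = 9 - (2 + R)*2*R = 9 - 2*R*(2 + R))
B(G, H) = 7*√281 (B(G, H) = 7*√(94 + 187) = 7*√281)
((-297 - 6)*(-320) + 442637)/(B(126, c(27)) - 235815) = ((-297 - 6)*(-320) + 442637)/(7*√281 - 235815) = (-303*(-320) + 442637)/(-235815 + 7*√281) = (96960 + 442637)/(-235815 + 7*√281) = 539597/(-235815 + 7*√281)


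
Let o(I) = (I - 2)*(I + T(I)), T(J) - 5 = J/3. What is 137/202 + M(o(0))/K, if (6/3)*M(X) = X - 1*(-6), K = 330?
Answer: 22403/33330 ≈ 0.67216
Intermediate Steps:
T(J) = 5 + J/3
o(I) = (-2 + I)*(5 + 4*I/3) (o(I) = (I - 2)*(I + (5 + I/3)) = (-2 + I)*(5 + 4*I/3))
M(X) = 3 + X/2 (M(X) = (X - 1*(-6))/2 = (X + 6)/2 = (6 + X)/2 = 3 + X/2)
137/202 + M(o(0))/K = 137/202 + (3 + (-10 + (4/3)*0**2 + (7/3)*0)/2)/330 = 137*(1/202) + (3 + (-10 + (4/3)*0 + 0)/2)*(1/330) = 137/202 + (3 + (-10 + 0 + 0)/2)*(1/330) = 137/202 + (3 + (1/2)*(-10))*(1/330) = 137/202 + (3 - 5)*(1/330) = 137/202 - 2*1/330 = 137/202 - 1/165 = 22403/33330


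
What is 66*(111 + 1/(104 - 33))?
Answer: 520212/71 ≈ 7326.9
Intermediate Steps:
66*(111 + 1/(104 - 33)) = 66*(111 + 1/71) = 66*(7882/71) = 520212/71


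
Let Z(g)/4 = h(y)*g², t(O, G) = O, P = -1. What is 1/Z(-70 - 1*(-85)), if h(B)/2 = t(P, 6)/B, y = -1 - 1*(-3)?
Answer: -1/900 ≈ -0.0011111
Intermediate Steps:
y = 2 (y = -1 + 3 = 2)
h(B) = -2/B (h(B) = 2*(-1/B) = -2/B)
Z(g) = -4*g² (Z(g) = 4*((-2/2)*g²) = 4*((-2*½)*g²) = 4*(-g²) = -4*g²)
1/Z(-70 - 1*(-85)) = 1/(-4*(-70 - 1*(-85))²) = 1/(-4*(-70 + 85)²) = 1/(-4*15²) = 1/(-4*225) = 1/(-900) = -1/900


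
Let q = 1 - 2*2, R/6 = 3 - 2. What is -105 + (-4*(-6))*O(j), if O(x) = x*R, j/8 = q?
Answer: -3561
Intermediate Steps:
R = 6 (R = 6*(3 - 2) = 6*1 = 6)
q = -3 (q = 1 - 4 = -3)
j = -24 (j = 8*(-3) = -24)
O(x) = 6*x (O(x) = x*6 = 6*x)
-105 + (-4*(-6))*O(j) = -105 + (-4*(-6))*(6*(-24)) = -105 + 24*(-144) = -105 - 3456 = -3561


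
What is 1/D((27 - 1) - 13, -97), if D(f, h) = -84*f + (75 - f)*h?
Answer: -1/7106 ≈ -0.00014073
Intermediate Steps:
D(f, h) = -84*f + h*(75 - f)
1/D((27 - 1) - 13, -97) = 1/(-84*((27 - 1) - 13) + 75*(-97) - 1*((27 - 1) - 13)*(-97)) = 1/(-84*(26 - 13) - 7275 - 1*(26 - 13)*(-97)) = 1/(-84*13 - 7275 - 1*13*(-97)) = 1/(-1092 - 7275 + 1261) = 1/(-7106) = -1/7106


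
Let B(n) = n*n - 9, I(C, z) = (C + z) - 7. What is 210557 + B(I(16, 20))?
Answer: 211389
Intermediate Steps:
I(C, z) = -7 + C + z
B(n) = -9 + n² (B(n) = n² - 9 = -9 + n²)
210557 + B(I(16, 20)) = 210557 + (-9 + (-7 + 16 + 20)²) = 210557 + (-9 + 29²) = 210557 + (-9 + 841) = 210557 + 832 = 211389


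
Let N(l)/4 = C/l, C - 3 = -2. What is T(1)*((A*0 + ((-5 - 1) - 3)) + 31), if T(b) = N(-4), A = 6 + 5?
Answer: -22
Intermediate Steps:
A = 11
C = 1 (C = 3 - 2 = 1)
N(l) = 4/l (N(l) = 4*(1/l) = 4/l)
T(b) = -1 (T(b) = 4/(-4) = 4*(-¼) = -1)
T(1)*((A*0 + ((-5 - 1) - 3)) + 31) = -((11*0 + ((-5 - 1) - 3)) + 31) = -((0 + (-6 - 3)) + 31) = -((0 - 9) + 31) = -(-9 + 31) = -1*22 = -22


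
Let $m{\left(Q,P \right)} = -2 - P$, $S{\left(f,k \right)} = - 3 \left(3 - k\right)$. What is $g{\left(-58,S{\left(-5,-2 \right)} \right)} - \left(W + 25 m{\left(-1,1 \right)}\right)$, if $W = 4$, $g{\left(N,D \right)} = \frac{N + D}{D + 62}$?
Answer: $\frac{3264}{47} \approx 69.447$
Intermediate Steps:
$S{\left(f,k \right)} = -9 + 3 k$
$g{\left(N,D \right)} = \frac{D + N}{62 + D}$
$g{\left(-58,S{\left(-5,-2 \right)} \right)} - \left(W + 25 m{\left(-1,1 \right)}\right) = \frac{\left(-9 + 3 \left(-2\right)\right) - 58}{62 + \left(-9 + 3 \left(-2\right)\right)} - \left(4 + 25 \left(-2 - 1\right)\right) = \frac{\left(-9 - 6\right) - 58}{62 - 15} - \left(4 + 25 \left(-2 - 1\right)\right) = \frac{-15 - 58}{62 - 15} - \left(4 + 25 \left(-3\right)\right) = \frac{1}{47} \left(-73\right) - \left(4 - 75\right) = \frac{1}{47} \left(-73\right) - -71 = - \frac{73}{47} + 71 = \frac{3264}{47}$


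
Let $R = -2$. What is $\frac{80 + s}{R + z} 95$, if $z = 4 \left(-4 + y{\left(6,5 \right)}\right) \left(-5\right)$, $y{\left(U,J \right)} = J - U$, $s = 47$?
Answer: $\frac{12065}{98} \approx 123.11$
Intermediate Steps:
$z = 100$ ($z = 4 \left(-4 + \left(5 - 6\right)\right) \left(-5\right) = 4 \left(-4 - 1\right) \left(-5\right) = 4 \left(-5\right) \left(-5\right) = \left(-20\right) \left(-5\right) = 100$)
$\frac{80 + s}{R + z} 95 = \frac{80 + 47}{-2 + 100} \cdot 95 = \frac{127}{98} \cdot 95 = \frac{12065}{98}$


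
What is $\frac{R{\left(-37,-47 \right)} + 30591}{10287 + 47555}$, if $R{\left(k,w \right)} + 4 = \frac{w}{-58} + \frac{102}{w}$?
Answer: $\frac{83376455}{157677292} \approx 0.52878$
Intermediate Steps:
$R{\left(k,w \right)} = -4 + \frac{102}{w} - \frac{w}{58}$ ($R{\left(k,w \right)} = -4 + \left(\frac{w}{-58} + \frac{102}{w}\right) = -4 + \left(w \left(- \frac{1}{58}\right) + \frac{102}{w}\right) = -4 - \left(- \frac{102}{w} + \frac{w}{58}\right) = -4 + \frac{102}{w} - \frac{w}{58}$)
$\frac{R{\left(-37,-47 \right)} + 30591}{10287 + 47555} = \frac{\left(-4 + \frac{102}{-47} - - \frac{47}{58}\right) + 30591}{10287 + 47555} = \frac{\left(-4 + 102 \left(- \frac{1}{47}\right) + \frac{47}{58}\right) + 30591}{57842} = \left(\left(-4 - \frac{102}{47} + \frac{47}{58}\right) + 30591\right) \frac{1}{57842} = \left(- \frac{14611}{2726} + 30591\right) \frac{1}{57842} = \frac{83376455}{2726} \cdot \frac{1}{57842} = \frac{83376455}{157677292}$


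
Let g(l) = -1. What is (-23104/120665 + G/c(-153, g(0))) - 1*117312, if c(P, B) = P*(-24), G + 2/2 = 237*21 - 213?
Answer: -51978331617053/443081880 ≈ -1.1731e+5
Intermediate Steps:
G = 4763 (G = -1 + (237*21 - 213) = -1 + (4977 - 213) = -1 + 4764 = 4763)
c(P, B) = -24*P
(-23104/120665 + G/c(-153, g(0))) - 1*117312 = (-23104/120665 + 4763/((-24*(-153)))) - 1*117312 = (-23104*1/120665 + 4763/3672) - 117312 = (-23104/120665 + 4763*(1/3672)) - 117312 = (-23104/120665 + 4763/3672) - 117312 = 489889507/443081880 - 117312 = -51978331617053/443081880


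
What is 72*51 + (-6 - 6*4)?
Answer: 3642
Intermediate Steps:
72*51 + (-6 - 6*4) = 3672 + (-6 - 24) = 3672 - 30 = 3642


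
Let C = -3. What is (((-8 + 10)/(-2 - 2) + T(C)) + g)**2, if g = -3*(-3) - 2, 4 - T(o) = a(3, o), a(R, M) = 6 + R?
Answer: 9/4 ≈ 2.2500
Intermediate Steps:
T(o) = -5 (T(o) = 4 - (6 + 3) = 4 - 1*9 = 4 - 9 = -5)
g = 7 (g = 9 - 2 = 7)
(((-8 + 10)/(-2 - 2) + T(C)) + g)**2 = (((-8 + 10)/(-2 - 2) - 5) + 7)**2 = ((2/(-4) - 5) + 7)**2 = ((2*(-1/4) - 5) + 7)**2 = ((-1/2 - 5) + 7)**2 = (-11/2 + 7)**2 = (3/2)**2 = 9/4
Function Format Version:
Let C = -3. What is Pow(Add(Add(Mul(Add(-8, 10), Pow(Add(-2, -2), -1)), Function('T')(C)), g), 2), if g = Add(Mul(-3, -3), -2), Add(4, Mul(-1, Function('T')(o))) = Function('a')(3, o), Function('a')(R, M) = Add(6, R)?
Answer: Rational(9, 4) ≈ 2.2500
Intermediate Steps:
Function('T')(o) = -5 (Function('T')(o) = Add(4, Mul(-1, Add(6, 3))) = Add(4, Mul(-1, 9)) = Add(4, -9) = -5)
g = 7 (g = Add(9, -2) = 7)
Pow(Add(Add(Mul(Add(-8, 10), Pow(Add(-2, -2), -1)), Function('T')(C)), g), 2) = Pow(Add(Add(Mul(Add(-8, 10), Pow(Add(-2, -2), -1)), -5), 7), 2) = Pow(Add(Add(Mul(2, Pow(-4, -1)), -5), 7), 2) = Pow(Add(Add(Mul(2, Rational(-1, 4)), -5), 7), 2) = Pow(Add(Add(Rational(-1, 2), -5), 7), 2) = Pow(Add(Rational(-11, 2), 7), 2) = Pow(Rational(3, 2), 2) = Rational(9, 4)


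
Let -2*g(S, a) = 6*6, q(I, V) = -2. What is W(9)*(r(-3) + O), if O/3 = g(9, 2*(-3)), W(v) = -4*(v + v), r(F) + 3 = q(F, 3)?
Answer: 4248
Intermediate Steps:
r(F) = -5 (r(F) = -3 - 2 = -5)
g(S, a) = -18 (g(S, a) = -3*6 = -½*36 = -18)
W(v) = -8*v
O = -54 (O = 3*(-18) = -54)
W(9)*(r(-3) + O) = (-8*9)*(-5 - 54) = -72*(-59) = 4248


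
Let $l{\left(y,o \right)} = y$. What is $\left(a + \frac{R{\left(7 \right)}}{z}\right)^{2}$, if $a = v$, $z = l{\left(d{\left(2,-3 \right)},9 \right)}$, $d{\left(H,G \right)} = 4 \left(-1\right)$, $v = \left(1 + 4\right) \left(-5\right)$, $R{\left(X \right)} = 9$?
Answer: $\frac{11881}{16} \approx 742.56$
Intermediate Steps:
$v = -25$ ($v = 5 \left(-5\right) = -25$)
$d{\left(H,G \right)} = -4$
$z = -4$
$a = -25$
$\left(a + \frac{R{\left(7 \right)}}{z}\right)^{2} = \left(-25 + \frac{9}{-4}\right)^{2} = \left(-25 + 9 \left(- \frac{1}{4}\right)\right)^{2} = \left(-25 - \frac{9}{4}\right)^{2} = \left(- \frac{109}{4}\right)^{2} = \frac{11881}{16}$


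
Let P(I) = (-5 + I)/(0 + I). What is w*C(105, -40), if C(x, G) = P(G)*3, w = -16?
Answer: -54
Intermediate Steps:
P(I) = (-5 + I)/I
C(x, G) = 3*(-5 + G)/G (C(x, G) = ((-5 + G)/G)*3 = 3*(-5 + G)/G)
w*C(105, -40) = -16*(3 - 15/(-40)) = -16*(3 - 15*(-1/40)) = -16*(3 + 3/8) = -16*27/8 = -54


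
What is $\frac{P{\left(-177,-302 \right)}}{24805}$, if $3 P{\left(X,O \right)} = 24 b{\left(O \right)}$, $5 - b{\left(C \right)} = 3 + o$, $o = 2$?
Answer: $0$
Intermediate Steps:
$b{\left(C \right)} = 0$ ($b{\left(C \right)} = 5 - \left(3 + 2\right) = 5 - 5 = 0$)
$P{\left(X,O \right)} = 0$ ($P{\left(X,O \right)} = \frac{24 \cdot 0}{3} = \frac{1}{3} \cdot 0 = 0$)
$\frac{P{\left(-177,-302 \right)}}{24805} = \frac{0}{24805} = 0 \cdot \frac{1}{24805} = 0$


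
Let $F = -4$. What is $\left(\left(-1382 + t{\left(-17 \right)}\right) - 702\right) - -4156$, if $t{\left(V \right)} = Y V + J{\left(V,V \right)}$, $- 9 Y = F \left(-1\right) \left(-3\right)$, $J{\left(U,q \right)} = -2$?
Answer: $\frac{6142}{3} \approx 2047.3$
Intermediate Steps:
$Y = \frac{4}{3}$ ($Y = - \frac{\left(-4\right) \left(-1\right) \left(-3\right)}{9} = - \frac{4 \left(-3\right)}{9} = \left(- \frac{1}{9}\right) \left(-12\right) = \frac{4}{3} \approx 1.3333$)
$t{\left(V \right)} = -2 + \frac{4 V}{3}$ ($t{\left(V \right)} = \frac{4 V}{3} - 2 = -2 + \frac{4 V}{3}$)
$\left(\left(-1382 + t{\left(-17 \right)}\right) - 702\right) - -4156 = \left(\left(-1382 + \left(-2 + \frac{4}{3} \left(-17\right)\right)\right) - 702\right) - -4156 = \left(\left(-1382 - \frac{74}{3}\right) - 702\right) + 4156 = \left(- \frac{4220}{3} - 702\right) + 4156 = - \frac{6326}{3} + 4156 = \frac{6142}{3}$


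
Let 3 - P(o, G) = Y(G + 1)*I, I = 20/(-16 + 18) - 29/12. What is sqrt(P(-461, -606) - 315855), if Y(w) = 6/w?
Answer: I*sqrt(3821808290)/110 ≈ 562.01*I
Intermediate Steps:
I = 91/12 (I = 20/2 - 29*1/12 = 20*(1/2) - 29/12 = 10 - 29/12 = 91/12 ≈ 7.5833)
P(o, G) = 3 - 91/(2*(1 + G)) (P(o, G) = 3 - 6/(G + 1)*91/12 = 3 - 6/(1 + G)*91/12 = 3 - 91/(2*(1 + G)))
sqrt(P(-461, -606) - 315855) = sqrt((-85 + 6*(-606))/(2*(1 - 606)) - 315855) = sqrt((1/2)*(-85 - 3636)/(-605) - 315855) = sqrt((1/2)*(-1/605)*(-3721) - 315855) = sqrt(3721/1210 - 315855) = sqrt(-382180829/1210) = I*sqrt(3821808290)/110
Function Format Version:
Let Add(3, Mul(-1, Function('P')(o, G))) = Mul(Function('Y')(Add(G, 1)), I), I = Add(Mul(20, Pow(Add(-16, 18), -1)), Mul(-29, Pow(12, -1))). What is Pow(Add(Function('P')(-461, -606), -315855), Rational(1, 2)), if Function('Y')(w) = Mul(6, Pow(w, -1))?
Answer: Mul(Rational(1, 110), I, Pow(3821808290, Rational(1, 2))) ≈ Mul(562.01, I)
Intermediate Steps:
I = Rational(91, 12) (I = Add(Mul(20, Pow(2, -1)), Mul(-29, Rational(1, 12))) = Add(Mul(20, Rational(1, 2)), Rational(-29, 12)) = Add(10, Rational(-29, 12)) = Rational(91, 12) ≈ 7.5833)
Function('P')(o, G) = Add(3, Mul(Rational(-91, 2), Pow(Add(1, G), -1))) (Function('P')(o, G) = Add(3, Mul(-1, Mul(Mul(6, Pow(Add(G, 1), -1)), Rational(91, 12)))) = Add(3, Mul(-1, Mul(Mul(6, Pow(Add(1, G), -1)), Rational(91, 12)))) = Add(3, Mul(-1, Mul(Rational(91, 2), Pow(Add(1, G), -1)))) = Add(3, Mul(Rational(-91, 2), Pow(Add(1, G), -1))))
Pow(Add(Function('P')(-461, -606), -315855), Rational(1, 2)) = Pow(Add(Mul(Rational(1, 2), Pow(Add(1, -606), -1), Add(-85, Mul(6, -606))), -315855), Rational(1, 2)) = Pow(Add(Mul(Rational(1, 2), Pow(-605, -1), Add(-85, -3636)), -315855), Rational(1, 2)) = Pow(Add(Mul(Rational(1, 2), Rational(-1, 605), -3721), -315855), Rational(1, 2)) = Pow(Add(Rational(3721, 1210), -315855), Rational(1, 2)) = Pow(Rational(-382180829, 1210), Rational(1, 2)) = Mul(Rational(1, 110), I, Pow(3821808290, Rational(1, 2)))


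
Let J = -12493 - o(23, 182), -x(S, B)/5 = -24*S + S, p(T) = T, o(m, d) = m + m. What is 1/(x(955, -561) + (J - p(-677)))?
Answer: 1/97963 ≈ 1.0208e-5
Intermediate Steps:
o(m, d) = 2*m
x(S, B) = 115*S (x(S, B) = -5*(-24*S + S) = -(-115)*S = 115*S)
J = -12539 (J = -12493 - 2*23 = -12493 - 1*46 = -12493 - 46 = -12539)
1/(x(955, -561) + (J - p(-677))) = 1/(115*955 + (-12539 - 1*(-677))) = 1/(109825 + (-12539 + 677)) = 1/(109825 - 11862) = 1/97963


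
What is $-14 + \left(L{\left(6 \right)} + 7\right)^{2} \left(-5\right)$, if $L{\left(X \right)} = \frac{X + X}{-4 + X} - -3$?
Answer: $-1294$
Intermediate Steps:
$L{\left(X \right)} = 3 + \frac{2 X}{-4 + X}$ ($L{\left(X \right)} = \frac{2 X}{-4 + X} + 3 = 3 + \frac{2 X}{-4 + X}$)
$-14 + \left(L{\left(6 \right)} + 7\right)^{2} \left(-5\right) = -14 + \left(\frac{-12 + 5 \cdot 6}{-4 + 6} + 7\right)^{2} \left(-5\right) = -14 + \left(\frac{-12 + 30}{2} + 7\right)^{2} \left(-5\right) = -14 + \left(\frac{1}{2} \cdot 18 + 7\right)^{2} \left(-5\right) = -14 + \left(9 + 7\right)^{2} \left(-5\right) = -14 + 16^{2} \left(-5\right) = -14 + 256 \left(-5\right) = -14 - 1280 = -1294$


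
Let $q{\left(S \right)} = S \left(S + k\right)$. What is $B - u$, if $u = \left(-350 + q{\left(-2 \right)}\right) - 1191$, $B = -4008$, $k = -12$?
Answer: $-2495$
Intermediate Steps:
$q{\left(S \right)} = S \left(-12 + S\right)$ ($q{\left(S \right)} = S \left(S - 12\right) = S \left(-12 + S\right)$)
$u = -1513$ ($u = \left(-350 - 2 \left(-12 - 2\right)\right) - 1191 = \left(-350 - -28\right) - 1191 = \left(-350 + 28\right) - 1191 = -322 - 1191 = -1513$)
$B - u = -4008 - -1513 = -4008 + 1513 = -2495$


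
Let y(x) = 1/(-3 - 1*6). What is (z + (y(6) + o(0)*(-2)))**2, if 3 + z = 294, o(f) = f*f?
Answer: 6853924/81 ≈ 84616.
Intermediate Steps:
y(x) = -1/9 (y(x) = 1/(-3 - 6) = 1/(-9) = -1/9)
o(f) = f**2
z = 291 (z = -3 + 294 = 291)
(z + (y(6) + o(0)*(-2)))**2 = (291 + (-1/9 + 0**2*(-2)))**2 = (291 + (-1/9 + 0*(-2)))**2 = (291 + (-1/9 + 0))**2 = (291 - 1/9)**2 = (2618/9)**2 = 6853924/81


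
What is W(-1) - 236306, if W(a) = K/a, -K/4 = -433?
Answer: -238038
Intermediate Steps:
K = 1732 (K = -4*(-433) = 1732)
W(a) = 1732/a
W(-1) - 236306 = 1732/(-1) - 236306 = 1732*(-1) - 236306 = -1732 - 236306 = -238038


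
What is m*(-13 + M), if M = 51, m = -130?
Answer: -4940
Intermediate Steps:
m*(-13 + M) = -130*(-13 + 51) = -130*38 = -4940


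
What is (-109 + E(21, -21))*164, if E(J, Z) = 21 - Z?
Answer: -10988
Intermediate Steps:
(-109 + E(21, -21))*164 = (-109 + (21 - 1*(-21)))*164 = (-109 + (21 + 21))*164 = (-109 + 42)*164 = -67*164 = -10988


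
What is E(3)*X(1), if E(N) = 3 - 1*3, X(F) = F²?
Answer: 0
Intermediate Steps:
E(N) = 0 (E(N) = 3 - 3 = 0)
E(3)*X(1) = 0*1² = 0*1 = 0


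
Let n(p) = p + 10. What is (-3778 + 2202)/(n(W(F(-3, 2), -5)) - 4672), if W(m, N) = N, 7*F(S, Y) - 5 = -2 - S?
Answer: 1576/4667 ≈ 0.33769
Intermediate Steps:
F(S, Y) = 3/7 - S/7 (F(S, Y) = 5/7 + (-2 - S)/7 = 5/7 + (-2/7 - S/7) = 3/7 - S/7)
n(p) = 10 + p
(-3778 + 2202)/(n(W(F(-3, 2), -5)) - 4672) = (-3778 + 2202)/((10 - 5) - 4672) = -1576/(5 - 4672) = -1576/(-4667) = -1576*(-1/4667) = 1576/4667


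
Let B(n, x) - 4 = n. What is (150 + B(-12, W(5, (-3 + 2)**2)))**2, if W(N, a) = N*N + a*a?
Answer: 20164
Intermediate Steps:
W(N, a) = N**2 + a**2
B(n, x) = 4 + n
(150 + B(-12, W(5, (-3 + 2)**2)))**2 = (150 + (4 - 12))**2 = (150 - 8)**2 = 142**2 = 20164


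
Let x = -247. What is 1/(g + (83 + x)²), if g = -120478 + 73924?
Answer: -1/19658 ≈ -5.0870e-5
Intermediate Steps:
g = -46554
1/(g + (83 + x)²) = 1/(-46554 + (83 - 247)²) = 1/(-46554 + (-164)²) = 1/(-46554 + 26896) = 1/(-19658) = -1/19658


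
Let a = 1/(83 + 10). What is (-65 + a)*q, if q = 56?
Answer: -338464/93 ≈ -3639.4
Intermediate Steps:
a = 1/93 ≈ 0.010753
(-65 + a)*q = (-65 + 1/93)*56 = -6044/93*56 = -338464/93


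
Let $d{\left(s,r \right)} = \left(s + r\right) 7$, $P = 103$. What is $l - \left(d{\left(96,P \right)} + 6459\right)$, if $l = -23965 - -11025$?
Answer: $-20792$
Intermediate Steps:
$d{\left(s,r \right)} = 7 r + 7 s$ ($d{\left(s,r \right)} = \left(r + s\right) 7 = 7 r + 7 s$)
$l = -12940$ ($l = -23965 + 11025 = -12940$)
$l - \left(d{\left(96,P \right)} + 6459\right) = -12940 - \left(\left(7 \cdot 103 + 7 \cdot 96\right) + 6459\right) = -12940 - \left(\left(721 + 672\right) + 6459\right) = -12940 - \left(1393 + 6459\right) = -12940 - 7852 = -20792$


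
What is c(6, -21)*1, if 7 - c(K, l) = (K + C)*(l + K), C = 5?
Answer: 172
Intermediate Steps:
c(K, l) = 7 - (5 + K)*(K + l) (c(K, l) = 7 - (K + 5)*(l + K) = 7 - (5 + K)*(K + l))
c(6, -21)*1 = (7 - 1*6² - 5*6 - 5*(-21) - 1*6*(-21))*1 = (7 - 1*36 - 30 + 105 + 126)*1 = (7 - 36 - 30 + 105 + 126)*1 = 172*1 = 172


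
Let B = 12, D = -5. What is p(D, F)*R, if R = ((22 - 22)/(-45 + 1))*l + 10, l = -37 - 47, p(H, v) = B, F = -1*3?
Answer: 120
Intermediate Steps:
F = -3
p(H, v) = 12
l = -84
R = 10 (R = ((22 - 22)/(-45 + 1))*(-84) + 10 = (0/(-44))*(-84) + 10 = (0*(-1/44))*(-84) + 10 = 0*(-84) + 10 = 0 + 10 = 10)
p(D, F)*R = 12*10 = 120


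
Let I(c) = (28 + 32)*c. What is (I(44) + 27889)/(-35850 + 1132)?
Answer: -30529/34718 ≈ -0.87934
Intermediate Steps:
I(c) = 60*c
(I(44) + 27889)/(-35850 + 1132) = (60*44 + 27889)/(-35850 + 1132) = (2640 + 27889)/(-34718) = 30529*(-1/34718) = -30529/34718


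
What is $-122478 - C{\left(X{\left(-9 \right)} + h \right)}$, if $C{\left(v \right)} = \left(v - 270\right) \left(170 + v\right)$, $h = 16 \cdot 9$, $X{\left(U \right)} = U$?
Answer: $-81303$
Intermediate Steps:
$h = 144$
$C{\left(v \right)} = \left(-270 + v\right) \left(170 + v\right)$
$-122478 - C{\left(X{\left(-9 \right)} + h \right)} = -122478 - \left(-45900 + \left(-9 + 144\right)^{2} - 100 \left(-9 + 144\right)\right) = -122478 - \left(-45900 + 135^{2} - 13500\right) = -122478 - \left(-45900 + 18225 - 13500\right) = -122478 - -41175 = -122478 + 41175 = -81303$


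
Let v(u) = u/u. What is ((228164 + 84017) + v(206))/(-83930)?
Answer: -156091/41965 ≈ -3.7196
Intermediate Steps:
v(u) = 1
((228164 + 84017) + v(206))/(-83930) = ((228164 + 84017) + 1)/(-83930) = (312181 + 1)*(-1/83930) = 312182*(-1/83930) = -156091/41965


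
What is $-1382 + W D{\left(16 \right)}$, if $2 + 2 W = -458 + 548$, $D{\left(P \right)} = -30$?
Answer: $-2702$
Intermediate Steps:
$W = 44$ ($W = -1 + \frac{-458 + 548}{2} = -1 + \frac{1}{2} \cdot 90 = -1 + 45 = 44$)
$-1382 + W D{\left(16 \right)} = -1382 + 44 \left(-30\right) = -1382 - 1320 = -2702$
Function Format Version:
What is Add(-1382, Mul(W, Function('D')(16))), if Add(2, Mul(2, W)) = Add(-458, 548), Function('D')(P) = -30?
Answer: -2702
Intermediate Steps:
W = 44 (W = Add(-1, Mul(Rational(1, 2), Add(-458, 548))) = Add(-1, Mul(Rational(1, 2), 90)) = Add(-1, 45) = 44)
Add(-1382, Mul(W, Function('D')(16))) = Add(-1382, Mul(44, -30)) = Add(-1382, -1320) = -2702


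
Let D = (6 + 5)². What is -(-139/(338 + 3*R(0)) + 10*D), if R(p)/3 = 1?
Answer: -419731/347 ≈ -1209.6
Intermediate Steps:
D = 121 (D = 11² = 121)
R(p) = 3 (R(p) = 3*1 = 3)
-(-139/(338 + 3*R(0)) + 10*D) = -(-139/(338 + 3*3) + 10*121) = -(-139/(338 + 9) + 1210) = -(-139/347 + 1210) = -1*419731/347 = -419731/347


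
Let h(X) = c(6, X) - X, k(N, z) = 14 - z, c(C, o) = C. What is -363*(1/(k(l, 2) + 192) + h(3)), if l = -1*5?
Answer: -74173/68 ≈ -1090.8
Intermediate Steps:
l = -5
h(X) = 6 - X
-363*(1/(k(l, 2) + 192) + h(3)) = -363*(1/((14 - 1*2) + 192) + (6 - 1*3)) = -363*(1/((14 - 2) + 192) + (6 - 3)) = -363*(1/(12 + 192) + 3) = -363*(1/204 + 3) = -363*613/204 = -74173/68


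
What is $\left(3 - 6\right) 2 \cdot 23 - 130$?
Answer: $-268$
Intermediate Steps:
$\left(3 - 6\right) 2 \cdot 23 - 130 = \left(-3\right) 2 \cdot 23 - 130 = \left(-6\right) 23 - 130 = -138 - 130 = -268$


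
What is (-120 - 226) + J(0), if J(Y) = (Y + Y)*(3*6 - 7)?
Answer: -346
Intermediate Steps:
J(Y) = 22*Y (J(Y) = (2*Y)*(18 - 7) = (2*Y)*11 = 22*Y)
(-120 - 226) + J(0) = (-120 - 226) + 22*0 = -346 + 0 = -346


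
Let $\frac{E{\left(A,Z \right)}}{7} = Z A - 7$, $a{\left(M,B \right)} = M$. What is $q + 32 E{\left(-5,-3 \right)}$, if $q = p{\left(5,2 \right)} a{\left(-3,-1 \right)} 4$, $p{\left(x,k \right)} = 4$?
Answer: $1744$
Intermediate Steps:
$E{\left(A,Z \right)} = -49 + 7 A Z$ ($E{\left(A,Z \right)} = 7 \left(Z A - 7\right) = 7 \left(A Z - 7\right) = 7 \left(-7 + A Z\right) = -49 + 7 A Z$)
$q = -48$ ($q = 4 \left(-3\right) 4 = \left(-12\right) 4 = -48$)
$q + 32 E{\left(-5,-3 \right)} = -48 + 32 \left(-49 + 7 \left(-5\right) \left(-3\right)\right) = -48 + 32 \left(-49 + 105\right) = -48 + 32 \cdot 56 = -48 + 1792 = 1744$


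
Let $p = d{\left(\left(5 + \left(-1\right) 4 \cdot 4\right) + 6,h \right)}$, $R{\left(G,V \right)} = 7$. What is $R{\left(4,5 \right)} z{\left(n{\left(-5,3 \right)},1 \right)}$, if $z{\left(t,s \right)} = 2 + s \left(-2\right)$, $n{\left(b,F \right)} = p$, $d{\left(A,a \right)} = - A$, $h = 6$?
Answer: $0$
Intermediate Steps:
$p = 5$ ($p = - (\left(5 + \left(-1\right) 4 \cdot 4\right) + 6) = - (\left(5 - 16\right) + 6) = - (-11 + 6) = \left(-1\right) \left(-5\right) = 5$)
$n{\left(b,F \right)} = 5$
$z{\left(t,s \right)} = 2 - 2 s$
$R{\left(4,5 \right)} z{\left(n{\left(-5,3 \right)},1 \right)} = 7 \left(2 - 2\right) = 7 \cdot 0 = 0$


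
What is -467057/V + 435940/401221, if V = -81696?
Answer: 3140952547/461664096 ≈ 6.8035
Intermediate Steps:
-467057/V + 435940/401221 = -467057/(-81696) + 435940/401221 = -467057*(-1/81696) + 435940*(1/401221) = 467057/81696 + 6140/5651 = 3140952547/461664096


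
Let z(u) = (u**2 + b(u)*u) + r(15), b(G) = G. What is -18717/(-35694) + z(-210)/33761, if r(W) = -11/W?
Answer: 6300148769/2008441890 ≈ 3.1368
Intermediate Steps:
z(u) = -11/15 + 2*u**2 (z(u) = (u**2 + u*u) - 11/15 = (u**2 + u**2) - 11*1/15 = 2*u**2 - 11/15 = -11/15 + 2*u**2)
-18717/(-35694) + z(-210)/33761 = -18717/(-35694) + (-11/15 + 2*(-210)**2)/33761 = -18717*(-1/35694) + (-11/15 + 2*44100)*(1/33761) = 6239/11898 + (-11/15 + 88200)*(1/33761) = 6239/11898 + (1322989/15)*(1/33761) = 6239/11898 + 1322989/506415 = 6300148769/2008441890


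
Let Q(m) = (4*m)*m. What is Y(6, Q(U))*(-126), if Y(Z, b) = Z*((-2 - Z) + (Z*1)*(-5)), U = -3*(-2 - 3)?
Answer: 28728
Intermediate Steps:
U = 15 (U = -3*(-5) = 15)
Q(m) = 4*m**2
Y(Z, b) = Z*(-2 - 6*Z) (Y(Z, b) = Z*((-2 - Z) + Z*(-5)) = Z*((-2 - Z) - 5*Z) = Z*(-2 - 6*Z))
Y(6, Q(U))*(-126) = -2*6*(1 + 3*6)*(-126) = -2*6*(1 + 18)*(-126) = -2*6*19*(-126) = -228*(-126) = 28728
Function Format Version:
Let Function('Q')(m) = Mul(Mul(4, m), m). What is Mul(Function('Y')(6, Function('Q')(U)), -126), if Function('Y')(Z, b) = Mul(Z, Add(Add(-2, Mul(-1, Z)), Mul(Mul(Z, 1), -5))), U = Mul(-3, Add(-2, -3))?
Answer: 28728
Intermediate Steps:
U = 15 (U = Mul(-3, -5) = 15)
Function('Q')(m) = Mul(4, Pow(m, 2))
Function('Y')(Z, b) = Mul(Z, Add(-2, Mul(-6, Z))) (Function('Y')(Z, b) = Mul(Z, Add(Add(-2, Mul(-1, Z)), Mul(Z, -5))) = Mul(Z, Add(Add(-2, Mul(-1, Z)), Mul(-5, Z))) = Mul(Z, Add(-2, Mul(-6, Z))))
Mul(Function('Y')(6, Function('Q')(U)), -126) = Mul(Mul(-2, 6, Add(1, Mul(3, 6))), -126) = Mul(Mul(-2, 6, Add(1, 18)), -126) = Mul(Mul(-2, 6, 19), -126) = Mul(-228, -126) = 28728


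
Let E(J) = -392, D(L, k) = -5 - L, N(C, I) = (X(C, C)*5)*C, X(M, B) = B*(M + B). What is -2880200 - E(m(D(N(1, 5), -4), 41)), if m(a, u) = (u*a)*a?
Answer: -2879808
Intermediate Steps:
X(M, B) = B*(B + M)
N(C, I) = 10*C³ (N(C, I) = ((C*(C + C))*5)*C = ((C*(2*C))*5)*C = ((2*C²)*5)*C = (10*C²)*C = 10*C³)
m(a, u) = u*a² (m(a, u) = (a*u)*a = u*a²)
-2880200 - E(m(D(N(1, 5), -4), 41)) = -2880200 - 1*(-392) = -2880200 + 392 = -2879808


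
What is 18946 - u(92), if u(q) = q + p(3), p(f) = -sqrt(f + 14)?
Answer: 18854 + sqrt(17) ≈ 18858.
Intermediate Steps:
p(f) = -sqrt(14 + f)
u(q) = q - sqrt(17) (u(q) = q - sqrt(14 + 3) = q - sqrt(17))
18946 - u(92) = 18946 - (92 - sqrt(17)) = 18946 + (-92 + sqrt(17)) = 18854 + sqrt(17)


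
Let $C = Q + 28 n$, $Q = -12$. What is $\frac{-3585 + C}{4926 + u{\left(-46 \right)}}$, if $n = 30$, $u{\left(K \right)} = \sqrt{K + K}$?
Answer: $- \frac{6790491}{12132784} + \frac{2757 i \sqrt{23}}{12132784} \approx -0.55968 + 0.0010898 i$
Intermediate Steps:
$u{\left(K \right)} = \sqrt{2} \sqrt{K}$ ($u{\left(K \right)} = \sqrt{2 K} = \sqrt{2} \sqrt{K}$)
$C = 828$ ($C = -12 + 28 \cdot 30 = -12 + 840 = 828$)
$\frac{-3585 + C}{4926 + u{\left(-46 \right)}} = \frac{-3585 + 828}{4926 + \sqrt{2} \sqrt{-46}} = - \frac{2757}{4926 + \sqrt{2} i \sqrt{46}} = - \frac{2757}{4926 + 2 i \sqrt{23}}$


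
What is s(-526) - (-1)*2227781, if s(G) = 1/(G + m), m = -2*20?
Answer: 1260924045/566 ≈ 2.2278e+6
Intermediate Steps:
m = -40
s(G) = 1/(-40 + G) (s(G) = 1/(G - 40) = 1/(-40 + G))
s(-526) - (-1)*2227781 = 1/(-40 - 526) - (-1)*2227781 = 1/(-566) - 1*(-2227781) = -1/566 + 2227781 = 1260924045/566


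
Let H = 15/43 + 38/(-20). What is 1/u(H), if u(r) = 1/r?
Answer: -667/430 ≈ -1.5512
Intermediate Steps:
H = -667/430 (H = 15*(1/43) + 38*(-1/20) = 15/43 - 19/10 = -667/430 ≈ -1.5512)
1/u(H) = 1/(1/(-667/430)) = 1/(-430/667) = -667/430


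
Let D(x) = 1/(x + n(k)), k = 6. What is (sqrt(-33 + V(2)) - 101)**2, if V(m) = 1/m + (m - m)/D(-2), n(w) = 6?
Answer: (202 - I*sqrt(130))**2/4 ≈ 10169.0 - 1151.6*I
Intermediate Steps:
D(x) = 1/(6 + x) (D(x) = 1/(x + 6) = 1/(6 + x))
V(m) = 1/m (V(m) = 1/m + (m - m)/(1/(6 - 2)) = 1/m + 0/(1/4) = 1/m + 0*4 = 1/m + 0 = 1/m)
(sqrt(-33 + V(2)) - 101)**2 = (sqrt(-33 + 1/2) - 101)**2 = (sqrt(-65/2) - 101)**2 = (I*sqrt(130)/2 - 101)**2 = (-101 + I*sqrt(130)/2)**2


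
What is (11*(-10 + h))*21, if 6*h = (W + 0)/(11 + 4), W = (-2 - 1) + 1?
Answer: -34727/15 ≈ -2315.1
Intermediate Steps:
W = -2 (W = -3 + 1 = -2)
h = -1/45 (h = ((-2 + 0)/(11 + 4))/6 = (-2/15)/6 = (-2*1/15)/6 = (⅙)*(-2/15) = -1/45 ≈ -0.022222)
(11*(-10 + h))*21 = (11*(-10 - 1/45))*21 = (11*(-451/45))*21 = -4961/45*21 = -34727/15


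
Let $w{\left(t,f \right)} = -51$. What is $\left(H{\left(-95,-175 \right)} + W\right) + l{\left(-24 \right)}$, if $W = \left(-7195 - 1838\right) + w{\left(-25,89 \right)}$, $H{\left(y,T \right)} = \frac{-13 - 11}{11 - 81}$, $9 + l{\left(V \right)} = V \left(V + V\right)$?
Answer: $- \frac{277923}{35} \approx -7940.7$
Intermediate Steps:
$l{\left(V \right)} = -9 + 2 V^{2}$ ($l{\left(V \right)} = -9 + V \left(V + V\right) = -9 + V 2 V = -9 + 2 V^{2}$)
$H{\left(y,T \right)} = \frac{12}{35}$ ($H{\left(y,T \right)} = - \frac{24}{-70} = \left(-24\right) \left(- \frac{1}{70}\right) = \frac{12}{35}$)
$W = -9084$ ($W = \left(-7195 - 1838\right) - 51 = -9033 - 51 = -9084$)
$\left(H{\left(-95,-175 \right)} + W\right) + l{\left(-24 \right)} = \left(\frac{12}{35} - 9084\right) - \left(9 - 2 \left(-24\right)^{2}\right) = - \frac{317928}{35} + \left(-9 + 2 \cdot 576\right) = - \frac{317928}{35} + \left(-9 + 1152\right) = - \frac{317928}{35} + 1143 = - \frac{277923}{35}$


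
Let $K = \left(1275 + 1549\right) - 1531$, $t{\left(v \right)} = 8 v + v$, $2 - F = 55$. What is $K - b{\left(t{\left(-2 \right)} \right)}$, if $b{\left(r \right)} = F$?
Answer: $1346$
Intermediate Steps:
$F = -53$ ($F = 2 - 55 = -53$)
$t{\left(v \right)} = 9 v$
$b{\left(r \right)} = -53$
$K = 1293$ ($K = 2824 - 1531 = 1293$)
$K - b{\left(t{\left(-2 \right)} \right)} = 1293 - -53 = 1293 + 53 = 1346$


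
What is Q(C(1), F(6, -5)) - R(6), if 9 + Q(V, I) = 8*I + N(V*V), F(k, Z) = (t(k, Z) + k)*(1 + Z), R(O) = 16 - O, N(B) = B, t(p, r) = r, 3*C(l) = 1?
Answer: -458/9 ≈ -50.889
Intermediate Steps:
C(l) = ⅓ (C(l) = (⅓)*1 = ⅓)
F(k, Z) = (1 + Z)*(Z + k) (F(k, Z) = (Z + k)*(1 + Z) = (1 + Z)*(Z + k))
Q(V, I) = -9 + V² + 8*I (Q(V, I) = -9 + (8*I + V*V) = -9 + (8*I + V²) = -9 + (V² + 8*I) = -9 + V² + 8*I)
Q(C(1), F(6, -5)) - R(6) = (-9 + (⅓)² + 8*(-5 + 6 + (-5)² - 5*6)) - (16 - 1*6) = (-9 + ⅑ + 8*(-5 + 6 + 25 - 30)) - (16 - 6) = (-9 + ⅑ + 8*(-4)) - 1*10 = (-9 + ⅑ - 32) - 10 = -368/9 - 10 = -458/9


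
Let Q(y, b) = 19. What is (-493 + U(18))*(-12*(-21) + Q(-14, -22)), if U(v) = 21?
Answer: -127912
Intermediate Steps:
(-493 + U(18))*(-12*(-21) + Q(-14, -22)) = (-493 + 21)*(-12*(-21) + 19) = -472*(252 + 19) = -472*271 = -127912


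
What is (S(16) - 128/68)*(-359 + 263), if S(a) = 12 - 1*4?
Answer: -9984/17 ≈ -587.29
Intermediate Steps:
S(a) = 8 (S(a) = 12 - 4 = 8)
(S(16) - 128/68)*(-359 + 263) = (8 - 128/68)*(-359 + 263) = (8 - 128*1/68)*(-96) = (8 - 32/17)*(-96) = (104/17)*(-96) = -9984/17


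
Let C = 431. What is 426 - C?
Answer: -5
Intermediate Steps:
426 - C = 426 - 1*431 = 426 - 431 = -5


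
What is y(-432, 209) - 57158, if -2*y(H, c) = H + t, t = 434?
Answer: -57159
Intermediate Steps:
y(H, c) = -217 - H/2 (y(H, c) = -(H + 434)/2 = -(434 + H)/2 = -217 - H/2)
y(-432, 209) - 57158 = (-217 - ½*(-432)) - 57158 = (-217 + 216) - 57158 = -1 - 57158 = -57159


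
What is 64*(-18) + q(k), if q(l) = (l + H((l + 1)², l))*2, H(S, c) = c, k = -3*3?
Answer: -1188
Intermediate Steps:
k = -9
q(l) = 4*l (q(l) = (l + l)*2 = (2*l)*2 = 4*l)
64*(-18) + q(k) = 64*(-18) + 4*(-9) = -1152 - 36 = -1188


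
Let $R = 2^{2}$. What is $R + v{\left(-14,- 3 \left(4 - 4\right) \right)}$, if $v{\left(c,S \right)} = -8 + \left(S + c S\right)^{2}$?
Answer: $-4$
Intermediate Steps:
$R = 4$
$v{\left(c,S \right)} = -8 + \left(S + S c\right)^{2}$
$R + v{\left(-14,- 3 \left(4 - 4\right) \right)} = 4 - \left(8 - \left(- 3 \left(4 - 4\right)\right)^{2} \left(1 - 14\right)^{2}\right) = 4 - \left(8 - \left(\left(-3\right) 0\right)^{2} \left(-13\right)^{2}\right) = 4 - \left(8 - 0^{2} \cdot 169\right) = 4 + \left(-8 + 0 \cdot 169\right) = 4 + \left(-8 + 0\right) = 4 - 8 = -4$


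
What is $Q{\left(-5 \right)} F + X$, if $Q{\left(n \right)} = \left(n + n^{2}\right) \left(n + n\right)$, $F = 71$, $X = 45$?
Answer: $-14155$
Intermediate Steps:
$Q{\left(n \right)} = 2 n \left(n + n^{2}\right)$ ($Q{\left(n \right)} = \left(n + n^{2}\right) 2 n = 2 n \left(n + n^{2}\right)$)
$Q{\left(-5 \right)} F + X = 2 \left(-5\right)^{2} \left(1 - 5\right) 71 + 45 = 2 \cdot 25 \left(-4\right) 71 + 45 = \left(-200\right) 71 + 45 = -14200 + 45 = -14155$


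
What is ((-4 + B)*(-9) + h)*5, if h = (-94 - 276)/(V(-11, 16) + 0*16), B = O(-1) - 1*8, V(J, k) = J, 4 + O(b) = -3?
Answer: 11255/11 ≈ 1023.2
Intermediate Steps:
O(b) = -7 (O(b) = -4 - 3 = -7)
B = -15 (B = -7 - 1*8 = -7 - 8 = -15)
h = 370/11 (h = (-94 - 276)/(-11 + 0*16) = -370/(-11 + 0) = -370/(-11) = -370*(-1/11) = 370/11 ≈ 33.636)
((-4 + B)*(-9) + h)*5 = ((-4 - 15)*(-9) + 370/11)*5 = (-19*(-9) + 370/11)*5 = (171 + 370/11)*5 = (2251/11)*5 = 11255/11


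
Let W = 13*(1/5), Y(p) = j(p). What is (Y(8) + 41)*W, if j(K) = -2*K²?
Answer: -1131/5 ≈ -226.20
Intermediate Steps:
Y(p) = -2*p²
W = 13/5 (W = 13*(1*(⅕)) = 13*(⅕) = 13/5 ≈ 2.6000)
(Y(8) + 41)*W = (-2*8² + 41)*(13/5) = (-2*64 + 41)*(13/5) = (-128 + 41)*(13/5) = -87*13/5 = -1131/5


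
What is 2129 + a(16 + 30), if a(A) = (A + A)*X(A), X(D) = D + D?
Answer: 10593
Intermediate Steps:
X(D) = 2*D
a(A) = 4*A² (a(A) = (A + A)*(2*A) = (2*A)*(2*A) = 4*A²)
2129 + a(16 + 30) = 2129 + 4*(16 + 30)² = 2129 + 4*46² = 2129 + 4*2116 = 2129 + 8464 = 10593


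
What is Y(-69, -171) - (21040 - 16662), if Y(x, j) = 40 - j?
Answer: -4167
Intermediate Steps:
Y(-69, -171) - (21040 - 16662) = (40 - 1*(-171)) - (21040 - 16662) = (40 + 171) - 1*4378 = 211 - 4378 = -4167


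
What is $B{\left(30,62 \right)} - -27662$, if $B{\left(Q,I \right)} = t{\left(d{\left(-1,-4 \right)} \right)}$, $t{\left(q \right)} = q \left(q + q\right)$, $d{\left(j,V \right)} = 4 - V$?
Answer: $27790$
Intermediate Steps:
$t{\left(q \right)} = 2 q^{2}$ ($t{\left(q \right)} = q 2 q = 2 q^{2}$)
$B{\left(Q,I \right)} = 128$ ($B{\left(Q,I \right)} = 2 \left(4 - -4\right)^{2} = 2 \left(4 + 4\right)^{2} = 2 \cdot 8^{2} = 2 \cdot 64 = 128$)
$B{\left(30,62 \right)} - -27662 = 128 - -27662 = 128 + 27662 = 27790$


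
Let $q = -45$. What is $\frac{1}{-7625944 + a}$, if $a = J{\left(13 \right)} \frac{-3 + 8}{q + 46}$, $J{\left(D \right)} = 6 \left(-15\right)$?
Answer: $- \frac{1}{7626394} \approx -1.3112 \cdot 10^{-7}$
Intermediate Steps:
$J{\left(D \right)} = -90$
$a = -450$ ($a = - 90 \frac{-3 + 8}{-45 + 46} = - 90 \cdot \frac{5}{1} = - 90 \cdot 5 \cdot 1 = \left(-90\right) 5 = -450$)
$\frac{1}{-7625944 + a} = \frac{1}{-7625944 - 450} = \frac{1}{-7626394} = - \frac{1}{7626394}$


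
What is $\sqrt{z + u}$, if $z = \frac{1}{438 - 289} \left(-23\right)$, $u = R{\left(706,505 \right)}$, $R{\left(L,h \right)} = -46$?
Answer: $\frac{23 i \sqrt{1937}}{149} \approx 6.7937 i$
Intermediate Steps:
$u = -46$
$z = - \frac{23}{149}$ ($z = \frac{1}{149} \left(-23\right) = - \frac{23}{149} \approx -0.15436$)
$\sqrt{z + u} = \sqrt{- \frac{23}{149} - 46} = \sqrt{- \frac{6877}{149}} = \frac{23 i \sqrt{1937}}{149}$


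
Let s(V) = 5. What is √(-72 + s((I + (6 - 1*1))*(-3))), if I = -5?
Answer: I*√67 ≈ 8.1853*I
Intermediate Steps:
√(-72 + s((I + (6 - 1*1))*(-3))) = √(-72 + 5) = √(-67) = I*√67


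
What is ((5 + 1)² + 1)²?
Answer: 1369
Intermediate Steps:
((5 + 1)² + 1)² = (6² + 1)² = (36 + 1)² = 37² = 1369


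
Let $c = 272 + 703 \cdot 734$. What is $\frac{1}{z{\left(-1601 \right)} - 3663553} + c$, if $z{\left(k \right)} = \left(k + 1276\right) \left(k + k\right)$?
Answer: $\frac{1354136623421}{2622903} \approx 5.1627 \cdot 10^{5}$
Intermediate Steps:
$z{\left(k \right)} = 2 k \left(1276 + k\right)$ ($z{\left(k \right)} = \left(1276 + k\right) 2 k = 2 k \left(1276 + k\right)$)
$c = 516274$ ($c = 272 + 516002 = 516274$)
$\frac{1}{z{\left(-1601 \right)} - 3663553} + c = \frac{1}{2 \left(-1601\right) \left(1276 - 1601\right) - 3663553} + 516274 = \frac{1}{2 \left(-1601\right) \left(-325\right) - 3663553} + 516274 = \frac{1}{1040650 - 3663553} + 516274 = \frac{1}{-2622903} + 516274 = - \frac{1}{2622903} + 516274 = \frac{1354136623421}{2622903}$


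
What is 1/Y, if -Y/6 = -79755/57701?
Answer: 57701/478530 ≈ 0.12058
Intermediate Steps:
Y = 478530/57701 (Y = -(-478530)/57701 = -6*(-79755/57701) = 478530/57701 ≈ 8.2933)
1/Y = 1/(478530/57701) = 57701/478530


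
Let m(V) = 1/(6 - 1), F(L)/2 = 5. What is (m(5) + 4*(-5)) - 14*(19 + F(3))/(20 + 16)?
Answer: -2797/90 ≈ -31.078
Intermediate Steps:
F(L) = 10 (F(L) = 2*5 = 10)
m(V) = ⅕ (m(V) = 1/5 = ⅕)
(m(5) + 4*(-5)) - 14*(19 + F(3))/(20 + 16) = (⅕ + 4*(-5)) - 14*(19 + 10)/(20 + 16) = (⅕ - 20) - 406/36 = -99/5 - 406/36 = -99/5 - 14*29/36 = -99/5 - 203/18 = -2797/90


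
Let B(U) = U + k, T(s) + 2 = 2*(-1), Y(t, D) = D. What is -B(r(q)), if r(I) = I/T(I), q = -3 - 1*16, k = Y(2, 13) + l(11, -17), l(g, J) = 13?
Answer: -123/4 ≈ -30.750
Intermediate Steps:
T(s) = -4 (T(s) = -2 + 2*(-1) = -2 - 2 = -4)
k = 26 (k = 13 + 13 = 26)
q = -19 (q = -3 - 16 = -19)
r(I) = -I/4 (r(I) = I/(-4) = I*(-1/4) = -I/4)
B(U) = 26 + U (B(U) = U + 26 = 26 + U)
-B(r(q)) = -(26 - 1/4*(-19)) = -(26 + 19/4) = -1*123/4 = -123/4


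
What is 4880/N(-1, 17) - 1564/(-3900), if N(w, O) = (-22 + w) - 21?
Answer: -1185199/10725 ≈ -110.51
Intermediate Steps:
N(w, O) = -43 + w
4880/N(-1, 17) - 1564/(-3900) = 4880/(-43 - 1) - 1564/(-3900) = 4880/(-44) - 1564*(-1/3900) = 4880*(-1/44) + 391/975 = -1220/11 + 391/975 = -1185199/10725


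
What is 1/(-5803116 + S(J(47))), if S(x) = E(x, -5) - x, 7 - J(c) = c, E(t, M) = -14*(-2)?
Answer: -1/5803048 ≈ -1.7232e-7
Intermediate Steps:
E(t, M) = 28
J(c) = 7 - c
S(x) = 28 - x
1/(-5803116 + S(J(47))) = 1/(-5803116 + (28 - (7 - 1*47))) = 1/(-5803116 + (28 - (7 - 47))) = 1/(-5803116 + (28 - 1*(-40))) = 1/(-5803116 + (28 + 40)) = 1/(-5803116 + 68) = 1/(-5803048) = -1/5803048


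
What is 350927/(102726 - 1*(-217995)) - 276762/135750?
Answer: -6854174192/7256312625 ≈ -0.94458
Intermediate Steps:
350927/(102726 - 1*(-217995)) - 276762/135750 = 350927/(102726 + 217995) - 276762*1/135750 = 350927/320721 - 46127/22625 = -6854174192/7256312625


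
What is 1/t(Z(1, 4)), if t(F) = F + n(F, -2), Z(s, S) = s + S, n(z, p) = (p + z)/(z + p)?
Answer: ⅙ ≈ 0.16667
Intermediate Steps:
n(z, p) = 1 (n(z, p) = (p + z)/(p + z) = 1)
Z(s, S) = S + s
t(F) = 1 + F (t(F) = F + 1 = 1 + F)
1/t(Z(1, 4)) = 1/(1 + (4 + 1)) = 1/(1 + 5) = 1/6 = ⅙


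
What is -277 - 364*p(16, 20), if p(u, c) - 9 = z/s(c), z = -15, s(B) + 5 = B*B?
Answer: -279595/79 ≈ -3539.2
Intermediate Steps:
s(B) = -5 + B² (s(B) = -5 + B*B = -5 + B²)
p(u, c) = 9 - 15/(-5 + c²)
-277 - 364*p(16, 20) = -277 - 1092*(-20 + 3*20²)/(-5 + 20²) = -277 - 1092*(-20 + 3*400)/(-5 + 400) = -277 - 1092*(-20 + 1200)/395 = -277 - 1092*1180/395 = -277 - 364*708/79 = -277 - 257712/79 = -279595/79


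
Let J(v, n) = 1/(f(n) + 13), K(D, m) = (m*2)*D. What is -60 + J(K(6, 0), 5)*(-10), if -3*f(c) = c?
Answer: -1035/17 ≈ -60.882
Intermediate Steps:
f(c) = -c/3
K(D, m) = 2*D*m (K(D, m) = (2*m)*D = 2*D*m)
J(v, n) = 1/(13 - n/3) (J(v, n) = 1/(-n/3 + 13) = 1/(13 - n/3))
-60 + J(K(6, 0), 5)*(-10) = -60 - 3/(-39 + 5)*(-10) = -60 - 3/(-34)*(-10) = -60 - 3*(-1/34)*(-10) = -60 + (3/34)*(-10) = -60 - 15/17 = -1035/17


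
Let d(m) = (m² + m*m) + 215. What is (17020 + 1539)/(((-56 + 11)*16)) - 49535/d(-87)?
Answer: -320601527/11054160 ≈ -29.003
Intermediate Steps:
d(m) = 215 + 2*m² (d(m) = (m² + m²) + 215 = 2*m² + 215 = 215 + 2*m²)
(17020 + 1539)/(((-56 + 11)*16)) - 49535/d(-87) = (17020 + 1539)/(((-56 + 11)*16)) - 49535/(215 + 2*(-87)²) = 18559/((-45*16)) - 49535/(215 + 2*7569) = 18559/(-720) - 49535/(215 + 15138) = 18559*(-1/720) - 49535/15353 = -18559/720 - 49535*1/15353 = -18559/720 - 49535/15353 = -320601527/11054160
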